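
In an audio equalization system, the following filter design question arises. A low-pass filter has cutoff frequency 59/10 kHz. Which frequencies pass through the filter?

A low-pass filter passes all frequencies below the cutoff frequency 59/10 kHz and attenuates higher frequencies.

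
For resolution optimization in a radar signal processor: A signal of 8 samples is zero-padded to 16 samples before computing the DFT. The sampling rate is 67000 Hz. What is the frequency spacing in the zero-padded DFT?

Original DFT: N = 8, resolution = f_s/N = 67000/8 = 8375 Hz
Zero-padded DFT: N = 16, resolution = f_s/N = 67000/16 = 8375/2 Hz
Zero-padding interpolates the spectrum (finer frequency grid)
but does NOT improve the true spectral resolution (ability to resolve close frequencies).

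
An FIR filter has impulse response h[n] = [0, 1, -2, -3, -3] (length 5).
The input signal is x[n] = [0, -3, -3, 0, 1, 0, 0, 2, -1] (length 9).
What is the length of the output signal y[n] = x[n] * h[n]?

For linear convolution, the output length is:
len(y) = len(x) + len(h) - 1 = 9 + 5 - 1 = 13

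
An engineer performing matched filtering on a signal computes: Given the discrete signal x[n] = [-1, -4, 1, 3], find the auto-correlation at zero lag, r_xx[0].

The auto-correlation at zero lag r_xx[0] equals the signal energy.
r_xx[0] = sum of x[n]^2 = (-1)^2 + (-4)^2 + 1^2 + 3^2
= 1 + 16 + 1 + 9 = 27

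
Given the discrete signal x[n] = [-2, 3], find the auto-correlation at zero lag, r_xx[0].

The auto-correlation at zero lag r_xx[0] equals the signal energy.
r_xx[0] = sum of x[n]^2 = (-2)^2 + 3^2
= 4 + 9 = 13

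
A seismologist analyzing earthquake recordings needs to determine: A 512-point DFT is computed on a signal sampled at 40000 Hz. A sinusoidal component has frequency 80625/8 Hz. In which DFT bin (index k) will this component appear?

DFT frequency resolution = f_s/N = 40000/512 = 625/8 Hz
Bin index k = f_signal / resolution = 80625/8 / 625/8 = 129
The signal frequency 80625/8 Hz falls in DFT bin k = 129.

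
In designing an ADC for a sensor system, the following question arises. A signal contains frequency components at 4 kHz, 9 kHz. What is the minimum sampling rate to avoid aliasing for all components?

The highest frequency component is f_max = 9 kHz.
Nyquist rate = 2 * f_max = 2 * 9 kHz = 18 kHz.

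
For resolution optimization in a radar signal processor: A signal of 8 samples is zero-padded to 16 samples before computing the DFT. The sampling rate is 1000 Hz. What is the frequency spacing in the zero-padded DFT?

Original DFT: N = 8, resolution = f_s/N = 1000/8 = 125 Hz
Zero-padded DFT: N = 16, resolution = f_s/N = 1000/16 = 125/2 Hz
Zero-padding interpolates the spectrum (finer frequency grid)
but does NOT improve the true spectral resolution (ability to resolve close frequencies).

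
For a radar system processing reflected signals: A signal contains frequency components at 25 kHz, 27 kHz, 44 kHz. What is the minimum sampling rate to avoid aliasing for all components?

The highest frequency component is f_max = 44 kHz.
Nyquist rate = 2 * f_max = 2 * 44 kHz = 88 kHz.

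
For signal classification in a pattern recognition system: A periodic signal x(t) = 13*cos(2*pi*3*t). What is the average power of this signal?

Average power of A*cos(wt) is A^2/2.
P = 13^2 / 2 = 169/2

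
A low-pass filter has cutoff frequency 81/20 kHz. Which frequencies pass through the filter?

A low-pass filter passes all frequencies below the cutoff frequency 81/20 kHz and attenuates higher frequencies.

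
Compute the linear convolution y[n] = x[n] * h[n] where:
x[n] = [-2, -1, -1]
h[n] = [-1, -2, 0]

y[n] = sum_k x[k]*h[n-k]. Output length = len(x) + len(h) - 1 = 3 + 3 - 1 = 5.
y[0] = -2*-1 = 2
y[1] = -1*-1 + -2*-2 = 5
y[2] = -1*-1 + -1*-2 + -2*0 = 3
y[3] = -1*-2 + -1*0 = 2
y[4] = -1*0 = 0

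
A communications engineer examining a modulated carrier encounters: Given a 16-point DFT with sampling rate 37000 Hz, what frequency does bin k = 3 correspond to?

The frequency of DFT bin k is: f_k = k * f_s / N
f_3 = 3 * 37000 / 16 = 13875/2 Hz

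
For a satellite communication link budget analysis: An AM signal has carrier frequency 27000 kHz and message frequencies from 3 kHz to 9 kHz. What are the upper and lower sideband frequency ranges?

Upper sideband (USB) = fc + [fm_low, fm_high] = 27000 + [3, 9] = [27003, 27009] kHz
Lower sideband (LSB) = fc - [fm_high, fm_low] = 27000 - [9, 3] = [26991, 26997] kHz
Total occupied spectrum: 26991 kHz to 27009 kHz (plus carrier at 27000 kHz)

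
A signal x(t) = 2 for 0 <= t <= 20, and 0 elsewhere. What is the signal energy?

Energy = integral of |x(t)|^2 dt over the signal duration
= 2^2 * 20 = 4 * 20 = 80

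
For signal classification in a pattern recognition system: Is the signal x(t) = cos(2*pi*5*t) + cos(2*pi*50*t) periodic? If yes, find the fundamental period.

f1 = 5 Hz, f2 = 50 Hz
Period T1 = 1/5, T2 = 1/50
Ratio T1/T2 = 50/5, which is rational.
The signal is periodic with fundamental period T = 1/GCD(5,50) = 1/5 s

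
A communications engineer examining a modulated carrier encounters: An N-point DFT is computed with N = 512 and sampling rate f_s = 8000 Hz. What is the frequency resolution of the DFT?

DFT frequency resolution = f_s / N
= 8000 / 512 = 125/8 Hz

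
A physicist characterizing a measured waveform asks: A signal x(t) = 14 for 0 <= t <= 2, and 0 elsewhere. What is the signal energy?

Energy = integral of |x(t)|^2 dt over the signal duration
= 14^2 * 2 = 196 * 2 = 392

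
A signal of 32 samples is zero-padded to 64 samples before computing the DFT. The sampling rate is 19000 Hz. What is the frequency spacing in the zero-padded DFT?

Original DFT: N = 32, resolution = f_s/N = 19000/32 = 2375/4 Hz
Zero-padded DFT: N = 64, resolution = f_s/N = 19000/64 = 2375/8 Hz
Zero-padding interpolates the spectrum (finer frequency grid)
but does NOT improve the true spectral resolution (ability to resolve close frequencies).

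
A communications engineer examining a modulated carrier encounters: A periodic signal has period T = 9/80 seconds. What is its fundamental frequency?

The fundamental frequency is the reciprocal of the period.
f = 1/T = 1/(9/80) = 80/9 Hz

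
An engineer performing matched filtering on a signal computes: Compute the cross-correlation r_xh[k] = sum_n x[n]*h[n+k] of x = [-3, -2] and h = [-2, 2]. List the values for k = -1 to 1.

Both sequences indexed from 0 and zero outside their support.
Lags with overlap: k = -1 to 1.
  r_xh[-1] = x[1]*h[0] = 4
  r_xh[0] = x[0]*h[0] + x[1]*h[1] = 2
  r_xh[1] = x[0]*h[1] = -6
r_xh = [4, 2, -6] (for k = -1, ..., 1)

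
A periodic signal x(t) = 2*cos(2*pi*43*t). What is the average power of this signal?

Average power of A*cos(wt) is A^2/2.
P = 2^2 / 2 = 4/2 = 2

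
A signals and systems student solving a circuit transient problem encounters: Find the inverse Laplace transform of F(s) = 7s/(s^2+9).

Standard pair: s/(s^2+w^2) <-> cos(wt)*u(t)
With k=7, w=3: f(t) = 7*cos(3t)*u(t)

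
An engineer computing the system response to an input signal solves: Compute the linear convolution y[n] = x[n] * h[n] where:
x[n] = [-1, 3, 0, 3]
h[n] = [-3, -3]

y[n] = sum_k x[k]*h[n-k]. Output length = len(x) + len(h) - 1 = 4 + 2 - 1 = 5.
y[0] = -1*-3 = 3
y[1] = 3*-3 + -1*-3 = -6
y[2] = 0*-3 + 3*-3 = -9
y[3] = 3*-3 + 0*-3 = -9
y[4] = 3*-3 = -9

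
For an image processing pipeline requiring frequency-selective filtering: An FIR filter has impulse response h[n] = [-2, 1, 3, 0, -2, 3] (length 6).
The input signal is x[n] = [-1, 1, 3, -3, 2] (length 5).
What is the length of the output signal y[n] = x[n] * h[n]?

For linear convolution, the output length is:
len(y) = len(x) + len(h) - 1 = 5 + 6 - 1 = 10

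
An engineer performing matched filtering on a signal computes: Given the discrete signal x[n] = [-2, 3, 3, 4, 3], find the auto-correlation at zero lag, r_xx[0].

The auto-correlation at zero lag r_xx[0] equals the signal energy.
r_xx[0] = sum of x[n]^2 = (-2)^2 + 3^2 + 3^2 + 4^2 + 3^2
= 4 + 9 + 9 + 16 + 9 = 47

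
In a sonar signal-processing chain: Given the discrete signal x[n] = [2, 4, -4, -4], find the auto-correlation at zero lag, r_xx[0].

The auto-correlation at zero lag r_xx[0] equals the signal energy.
r_xx[0] = sum of x[n]^2 = 2^2 + 4^2 + (-4)^2 + (-4)^2
= 4 + 16 + 16 + 16 = 52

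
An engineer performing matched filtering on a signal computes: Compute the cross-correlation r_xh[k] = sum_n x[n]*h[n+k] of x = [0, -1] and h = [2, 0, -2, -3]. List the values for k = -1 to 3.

Both sequences indexed from 0 and zero outside their support.
Lags with overlap: k = -1 to 3.
  r_xh[-1] = x[1]*h[0] = -2
  r_xh[0] = x[0]*h[0] + x[1]*h[1] = 0
  r_xh[1] = x[0]*h[1] + x[1]*h[2] = 2
  r_xh[2] = x[0]*h[2] + x[1]*h[3] = 3
  r_xh[3] = x[0]*h[3] = 0
r_xh = [-2, 0, 2, 3, 0] (for k = -1, ..., 3)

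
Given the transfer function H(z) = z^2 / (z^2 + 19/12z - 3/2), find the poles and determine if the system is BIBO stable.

Poles are roots of the denominator: z^2 + 19/12z - 3/2 = 0.
Quadratic formula: z = [-(19/12) +/- sqrt((19/12)^2 - 4*(-3/2))] / 2
Discriminant = 361/144 + 6 = 1225/144; sqrt = 35/12.
z = (-19/12 +/- 35/12) / 2 => z = 2/3 or z = -9/4.
|p1| = 9/4, |p2| = 2/3.
For BIBO stability, all poles must lie inside the unit circle (|p| < 1).
System is UNSTABLE since at least one |p| >= 1.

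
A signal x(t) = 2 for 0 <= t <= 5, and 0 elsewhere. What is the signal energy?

Energy = integral of |x(t)|^2 dt over the signal duration
= 2^2 * 5 = 4 * 5 = 20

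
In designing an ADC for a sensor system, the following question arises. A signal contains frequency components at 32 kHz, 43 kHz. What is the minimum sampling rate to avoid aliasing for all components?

The highest frequency component is f_max = 43 kHz.
Nyquist rate = 2 * f_max = 2 * 43 kHz = 86 kHz.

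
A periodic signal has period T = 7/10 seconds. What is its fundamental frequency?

The fundamental frequency is the reciprocal of the period.
f = 1/T = 1/(7/10) = 10/7 Hz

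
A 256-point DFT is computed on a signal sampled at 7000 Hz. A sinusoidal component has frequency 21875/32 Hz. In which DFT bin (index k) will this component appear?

DFT frequency resolution = f_s/N = 7000/256 = 875/32 Hz
Bin index k = f_signal / resolution = 21875/32 / 875/32 = 25
The signal frequency 21875/32 Hz falls in DFT bin k = 25.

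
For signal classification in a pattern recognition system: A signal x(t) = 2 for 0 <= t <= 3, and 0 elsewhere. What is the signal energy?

Energy = integral of |x(t)|^2 dt over the signal duration
= 2^2 * 3 = 4 * 3 = 12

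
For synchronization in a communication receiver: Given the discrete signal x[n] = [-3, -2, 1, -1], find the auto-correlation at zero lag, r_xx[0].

The auto-correlation at zero lag r_xx[0] equals the signal energy.
r_xx[0] = sum of x[n]^2 = (-3)^2 + (-2)^2 + 1^2 + (-1)^2
= 9 + 4 + 1 + 1 = 15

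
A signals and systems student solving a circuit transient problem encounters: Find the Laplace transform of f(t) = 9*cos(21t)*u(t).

Standard pair: cos(wt)*u(t) <-> s/(s^2+w^2)
With w = 21: L{9*cos(21t)*u(t)} = 9s/(s^2+441)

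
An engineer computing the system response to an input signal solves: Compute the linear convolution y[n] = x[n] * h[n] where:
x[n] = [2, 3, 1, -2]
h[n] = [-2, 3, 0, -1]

y[n] = sum_k x[k]*h[n-k]. Output length = len(x) + len(h) - 1 = 4 + 4 - 1 = 7.
y[0] = 2*-2 = -4
y[1] = 3*-2 + 2*3 = 0
y[2] = 1*-2 + 3*3 + 2*0 = 7
y[3] = -2*-2 + 1*3 + 3*0 + 2*-1 = 5
y[4] = -2*3 + 1*0 + 3*-1 = -9
y[5] = -2*0 + 1*-1 = -1
y[6] = -2*-1 = 2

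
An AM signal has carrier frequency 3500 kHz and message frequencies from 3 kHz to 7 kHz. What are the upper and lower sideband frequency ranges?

Upper sideband (USB) = fc + [fm_low, fm_high] = 3500 + [3, 7] = [3503, 3507] kHz
Lower sideband (LSB) = fc - [fm_high, fm_low] = 3500 - [7, 3] = [3493, 3497] kHz
Total occupied spectrum: 3493 kHz to 3507 kHz (plus carrier at 3500 kHz)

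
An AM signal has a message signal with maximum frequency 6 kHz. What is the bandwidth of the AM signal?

In AM (double-sideband), the bandwidth is twice the message frequency.
BW = 2 * f_m = 2 * 6 kHz = 12 kHz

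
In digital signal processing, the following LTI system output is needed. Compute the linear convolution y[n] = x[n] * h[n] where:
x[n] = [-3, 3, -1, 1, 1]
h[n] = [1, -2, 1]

y[n] = sum_k x[k]*h[n-k]. Output length = len(x) + len(h) - 1 = 5 + 3 - 1 = 7.
y[0] = -3*1 = -3
y[1] = 3*1 + -3*-2 = 9
y[2] = -1*1 + 3*-2 + -3*1 = -10
y[3] = 1*1 + -1*-2 + 3*1 = 6
y[4] = 1*1 + 1*-2 + -1*1 = -2
y[5] = 1*-2 + 1*1 = -1
y[6] = 1*1 = 1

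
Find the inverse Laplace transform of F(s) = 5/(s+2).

Standard pair: k/(s+a) <-> k*e^(-at)*u(t)
With k=5, a=2: f(t) = 5*e^(-2t)*u(t)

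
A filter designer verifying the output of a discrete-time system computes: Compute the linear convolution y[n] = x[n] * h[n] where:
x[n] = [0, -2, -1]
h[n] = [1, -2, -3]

y[n] = sum_k x[k]*h[n-k]. Output length = len(x) + len(h) - 1 = 3 + 3 - 1 = 5.
y[0] = 0*1 = 0
y[1] = -2*1 + 0*-2 = -2
y[2] = -1*1 + -2*-2 + 0*-3 = 3
y[3] = -1*-2 + -2*-3 = 8
y[4] = -1*-3 = 3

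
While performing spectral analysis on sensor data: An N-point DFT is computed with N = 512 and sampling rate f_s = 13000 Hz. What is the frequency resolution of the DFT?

DFT frequency resolution = f_s / N
= 13000 / 512 = 1625/64 Hz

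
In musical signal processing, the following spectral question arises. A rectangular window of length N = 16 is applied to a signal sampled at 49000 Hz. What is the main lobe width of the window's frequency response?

For a rectangular window of length N,
the main lobe width in frequency is 2*f_s/N.
= 2*49000/16 = 6125 Hz
This determines the minimum frequency separation for resolving two sinusoids.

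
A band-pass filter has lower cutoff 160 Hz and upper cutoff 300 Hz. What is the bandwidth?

Bandwidth = f_high - f_low
= 300 Hz - 160 Hz = 140 Hz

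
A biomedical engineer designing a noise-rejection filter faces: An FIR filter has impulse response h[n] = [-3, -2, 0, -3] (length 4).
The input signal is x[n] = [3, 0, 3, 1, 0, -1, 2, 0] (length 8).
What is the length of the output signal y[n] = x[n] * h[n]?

For linear convolution, the output length is:
len(y) = len(x) + len(h) - 1 = 8 + 4 - 1 = 11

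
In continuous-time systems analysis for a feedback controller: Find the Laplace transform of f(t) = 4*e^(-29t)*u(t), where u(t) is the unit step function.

Standard Laplace transform pair:
e^(-at)*u(t) <-> 1/(s+a)
With a = 29: L{4*e^(-29t)*u(t)} = 4/(s+29), ROC: Re(s) > -29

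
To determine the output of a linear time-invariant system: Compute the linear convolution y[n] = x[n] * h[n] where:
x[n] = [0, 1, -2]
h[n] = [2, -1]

y[n] = sum_k x[k]*h[n-k]. Output length = len(x) + len(h) - 1 = 3 + 2 - 1 = 4.
y[0] = 0*2 = 0
y[1] = 1*2 + 0*-1 = 2
y[2] = -2*2 + 1*-1 = -5
y[3] = -2*-1 = 2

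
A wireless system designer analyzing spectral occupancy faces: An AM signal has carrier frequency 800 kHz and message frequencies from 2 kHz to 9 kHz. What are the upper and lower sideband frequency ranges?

Upper sideband (USB) = fc + [fm_low, fm_high] = 800 + [2, 9] = [802, 809] kHz
Lower sideband (LSB) = fc - [fm_high, fm_low] = 800 - [9, 2] = [791, 798] kHz
Total occupied spectrum: 791 kHz to 809 kHz (plus carrier at 800 kHz)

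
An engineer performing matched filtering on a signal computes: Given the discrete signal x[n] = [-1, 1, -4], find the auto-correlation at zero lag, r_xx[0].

The auto-correlation at zero lag r_xx[0] equals the signal energy.
r_xx[0] = sum of x[n]^2 = (-1)^2 + 1^2 + (-4)^2
= 1 + 1 + 16 = 18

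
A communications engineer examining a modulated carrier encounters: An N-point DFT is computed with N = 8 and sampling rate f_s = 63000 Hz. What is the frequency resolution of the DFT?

DFT frequency resolution = f_s / N
= 63000 / 8 = 7875 Hz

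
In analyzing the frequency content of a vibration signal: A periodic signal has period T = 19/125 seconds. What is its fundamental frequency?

The fundamental frequency is the reciprocal of the period.
f = 1/T = 1/(19/125) = 125/19 Hz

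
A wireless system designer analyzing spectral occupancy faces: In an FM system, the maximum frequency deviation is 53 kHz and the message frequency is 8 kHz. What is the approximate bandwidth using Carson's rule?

Carson's rule: BW = 2*(delta_f + f_m)
= 2*(53 + 8) kHz = 122 kHz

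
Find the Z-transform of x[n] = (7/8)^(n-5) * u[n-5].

Time-shifting property: if X(z) = Z{x[n]}, then Z{x[n-d]} = z^(-d) * X(z)
X(z) = z/(z - 7/8) for x[n] = (7/8)^n * u[n]
Z{x[n-5]} = z^(-5) * z/(z - 7/8) = z^(-4)/(z - 7/8)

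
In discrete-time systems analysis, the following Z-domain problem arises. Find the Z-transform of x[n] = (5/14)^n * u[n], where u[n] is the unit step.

The Z-transform of a^n * u[n] is z/(z-a) for |z| > |a|.
Here a = 5/14, so X(z) = z/(z - (5/14)) = 14z/(14z - 5)
ROC: |z| > 5/14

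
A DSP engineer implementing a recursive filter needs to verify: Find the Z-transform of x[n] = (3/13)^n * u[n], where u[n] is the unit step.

The Z-transform of a^n * u[n] is z/(z-a) for |z| > |a|.
Here a = 3/13, so X(z) = z/(z - (3/13)) = 13z/(13z - 3)
ROC: |z| > 3/13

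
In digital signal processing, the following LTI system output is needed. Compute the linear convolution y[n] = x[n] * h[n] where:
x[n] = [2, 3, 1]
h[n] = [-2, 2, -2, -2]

y[n] = sum_k x[k]*h[n-k]. Output length = len(x) + len(h) - 1 = 3 + 4 - 1 = 6.
y[0] = 2*-2 = -4
y[1] = 3*-2 + 2*2 = -2
y[2] = 1*-2 + 3*2 + 2*-2 = 0
y[3] = 1*2 + 3*-2 + 2*-2 = -8
y[4] = 1*-2 + 3*-2 = -8
y[5] = 1*-2 = -2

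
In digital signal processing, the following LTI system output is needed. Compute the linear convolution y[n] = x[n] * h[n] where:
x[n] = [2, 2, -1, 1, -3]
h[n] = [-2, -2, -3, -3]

y[n] = sum_k x[k]*h[n-k]. Output length = len(x) + len(h) - 1 = 5 + 4 - 1 = 8.
y[0] = 2*-2 = -4
y[1] = 2*-2 + 2*-2 = -8
y[2] = -1*-2 + 2*-2 + 2*-3 = -8
y[3] = 1*-2 + -1*-2 + 2*-3 + 2*-3 = -12
y[4] = -3*-2 + 1*-2 + -1*-3 + 2*-3 = 1
y[5] = -3*-2 + 1*-3 + -1*-3 = 6
y[6] = -3*-3 + 1*-3 = 6
y[7] = -3*-3 = 9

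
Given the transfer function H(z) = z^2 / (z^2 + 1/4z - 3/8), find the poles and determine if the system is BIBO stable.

Poles are roots of the denominator: z^2 + 1/4z - 3/8 = 0.
Quadratic formula: z = [-(1/4) +/- sqrt((1/4)^2 - 4*(-3/8))] / 2
Discriminant = 1/16 + 3/2 = 25/16; sqrt = 5/4.
z = (-1/4 +/- 5/4) / 2 => z = 1/2 or z = -3/4.
|p1| = 1/2, |p2| = 3/4.
For BIBO stability, all poles must lie inside the unit circle (|p| < 1).
System is STABLE since both |p| < 1.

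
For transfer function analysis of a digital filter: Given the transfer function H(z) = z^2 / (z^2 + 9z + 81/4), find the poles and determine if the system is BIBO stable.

Poles are roots of the denominator: z^2 + 9z + 81/4 = 0.
Quadratic formula: z = [-(9) +/- sqrt((9)^2 - 4*(81/4))] / 2
Discriminant = 81 - 81 = 0; sqrt = 0.
z = (-9 +/- 0) / 2 = -9/2 (repeated root).
|p1| = 9/2, |p2| = 9/2.
For BIBO stability, all poles must lie inside the unit circle (|p| < 1).
System is UNSTABLE since at least one |p| >= 1.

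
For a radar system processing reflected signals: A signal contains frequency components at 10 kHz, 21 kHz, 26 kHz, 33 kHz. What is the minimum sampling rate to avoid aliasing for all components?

The highest frequency component is f_max = 33 kHz.
Nyquist rate = 2 * f_max = 2 * 33 kHz = 66 kHz.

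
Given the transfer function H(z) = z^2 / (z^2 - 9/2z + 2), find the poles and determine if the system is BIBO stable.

Poles are roots of the denominator: z^2 - 9/2z + 2 = 0.
Quadratic formula: z = [-(-9/2) +/- sqrt((-9/2)^2 - 4*(2))] / 2
Discriminant = 81/4 - 8 = 49/4; sqrt = 7/2.
z = (9/2 +/- 7/2) / 2 => z = 4 or z = 1/2.
|p1| = 4, |p2| = 1/2.
For BIBO stability, all poles must lie inside the unit circle (|p| < 1).
System is UNSTABLE since at least one |p| >= 1.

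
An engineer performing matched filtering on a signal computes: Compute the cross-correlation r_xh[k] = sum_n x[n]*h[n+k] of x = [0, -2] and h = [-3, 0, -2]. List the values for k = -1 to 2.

Both sequences indexed from 0 and zero outside their support.
Lags with overlap: k = -1 to 2.
  r_xh[-1] = x[1]*h[0] = 6
  r_xh[0] = x[0]*h[0] + x[1]*h[1] = 0
  r_xh[1] = x[0]*h[1] + x[1]*h[2] = 4
  r_xh[2] = x[0]*h[2] = 0
r_xh = [6, 0, 4, 0] (for k = -1, ..., 2)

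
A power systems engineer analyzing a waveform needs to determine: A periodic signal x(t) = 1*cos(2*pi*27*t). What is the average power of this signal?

Average power of A*cos(wt) is A^2/2.
P = 1^2 / 2 = 1/2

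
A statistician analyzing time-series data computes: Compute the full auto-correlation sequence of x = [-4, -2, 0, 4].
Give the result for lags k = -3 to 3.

r_xx[k] = sum_m x[m]*x[m+k], indexed from 0, for k = -3 to 3:
  r_xx[-3] = x[3]*x[0] = -16
  r_xx[-2] = x[2]*x[0] + x[3]*x[1] = -8
  r_xx[-1] = x[1]*x[0] + x[2]*x[1] + x[3]*x[2] = 8
  r_xx[0] = x[0]*x[0] + x[1]*x[1] + x[2]*x[2] + x[3]*x[3] = 36
  r_xx[1] = x[0]*x[1] + x[1]*x[2] + x[2]*x[3] = 8
  r_xx[2] = x[0]*x[2] + x[1]*x[3] = -8
  r_xx[3] = x[0]*x[3] = -16
r_xx = [-16, -8, 8, 36, 8, -8, -16]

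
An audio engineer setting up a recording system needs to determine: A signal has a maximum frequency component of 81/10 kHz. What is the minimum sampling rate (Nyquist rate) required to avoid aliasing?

By the Nyquist-Shannon sampling theorem,
the minimum sampling rate (Nyquist rate) must be at least 2 * f_max.
Nyquist rate = 2 * 81/10 kHz = 81/5 kHz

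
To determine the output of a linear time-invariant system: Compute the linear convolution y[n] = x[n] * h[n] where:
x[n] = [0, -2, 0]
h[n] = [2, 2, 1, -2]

y[n] = sum_k x[k]*h[n-k]. Output length = len(x) + len(h) - 1 = 3 + 4 - 1 = 6.
y[0] = 0*2 = 0
y[1] = -2*2 + 0*2 = -4
y[2] = 0*2 + -2*2 + 0*1 = -4
y[3] = 0*2 + -2*1 + 0*-2 = -2
y[4] = 0*1 + -2*-2 = 4
y[5] = 0*-2 = 0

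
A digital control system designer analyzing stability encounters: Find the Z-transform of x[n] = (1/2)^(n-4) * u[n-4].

Time-shifting property: if X(z) = Z{x[n]}, then Z{x[n-d]} = z^(-d) * X(z)
X(z) = z/(z - 1/2) for x[n] = (1/2)^n * u[n]
Z{x[n-4]} = z^(-4) * z/(z - 1/2) = z^(-3)/(z - 1/2)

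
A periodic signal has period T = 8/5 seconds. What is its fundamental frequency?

The fundamental frequency is the reciprocal of the period.
f = 1/T = 1/(8/5) = 5/8 Hz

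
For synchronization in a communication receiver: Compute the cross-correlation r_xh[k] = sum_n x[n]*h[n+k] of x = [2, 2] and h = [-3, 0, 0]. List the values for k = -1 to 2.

Both sequences indexed from 0 and zero outside their support.
Lags with overlap: k = -1 to 2.
  r_xh[-1] = x[1]*h[0] = -6
  r_xh[0] = x[0]*h[0] + x[1]*h[1] = -6
  r_xh[1] = x[0]*h[1] + x[1]*h[2] = 0
  r_xh[2] = x[0]*h[2] = 0
r_xh = [-6, -6, 0, 0] (for k = -1, ..., 2)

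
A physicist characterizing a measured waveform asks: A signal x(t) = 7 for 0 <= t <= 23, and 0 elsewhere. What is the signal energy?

Energy = integral of |x(t)|^2 dt over the signal duration
= 7^2 * 23 = 49 * 23 = 1127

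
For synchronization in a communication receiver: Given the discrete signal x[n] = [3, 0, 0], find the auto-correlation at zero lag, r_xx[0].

The auto-correlation at zero lag r_xx[0] equals the signal energy.
r_xx[0] = sum of x[n]^2 = 3^2 + 0^2 + 0^2
= 9 + 0 + 0 = 9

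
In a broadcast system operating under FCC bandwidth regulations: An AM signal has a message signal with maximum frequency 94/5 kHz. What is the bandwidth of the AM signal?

In AM (double-sideband), the bandwidth is twice the message frequency.
BW = 2 * f_m = 2 * 94/5 kHz = 188/5 kHz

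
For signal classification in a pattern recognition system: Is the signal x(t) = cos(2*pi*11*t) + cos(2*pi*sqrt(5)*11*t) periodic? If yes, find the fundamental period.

f1 = 11 Hz, f2 = 11*sqrt(5) Hz
Ratio f2/f1 = sqrt(5), which is irrational.
Since the frequency ratio is irrational, no common period exists.
The signal is not periodic.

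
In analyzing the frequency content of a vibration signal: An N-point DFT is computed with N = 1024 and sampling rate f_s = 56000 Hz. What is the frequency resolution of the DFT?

DFT frequency resolution = f_s / N
= 56000 / 1024 = 875/16 Hz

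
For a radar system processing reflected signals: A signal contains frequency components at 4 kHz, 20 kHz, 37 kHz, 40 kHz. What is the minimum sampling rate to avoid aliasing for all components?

The highest frequency component is f_max = 40 kHz.
Nyquist rate = 2 * f_max = 2 * 40 kHz = 80 kHz.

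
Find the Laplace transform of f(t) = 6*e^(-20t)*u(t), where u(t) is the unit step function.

Standard Laplace transform pair:
e^(-at)*u(t) <-> 1/(s+a)
With a = 20: L{6*e^(-20t)*u(t)} = 6/(s+20), ROC: Re(s) > -20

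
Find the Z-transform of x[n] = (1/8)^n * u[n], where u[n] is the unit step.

The Z-transform of a^n * u[n] is z/(z-a) for |z| > |a|.
Here a = 1/8, so X(z) = z/(z - (1/8)) = 8z/(8z - 1)
ROC: |z| > 1/8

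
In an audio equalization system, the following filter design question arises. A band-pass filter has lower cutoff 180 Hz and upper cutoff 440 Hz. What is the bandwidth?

Bandwidth = f_high - f_low
= 440 Hz - 180 Hz = 260 Hz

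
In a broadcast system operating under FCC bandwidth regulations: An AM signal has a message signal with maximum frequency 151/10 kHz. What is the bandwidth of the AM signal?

In AM (double-sideband), the bandwidth is twice the message frequency.
BW = 2 * f_m = 2 * 151/10 kHz = 151/5 kHz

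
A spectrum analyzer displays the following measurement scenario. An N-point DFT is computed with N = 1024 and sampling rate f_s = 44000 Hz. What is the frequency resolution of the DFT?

DFT frequency resolution = f_s / N
= 44000 / 1024 = 1375/32 Hz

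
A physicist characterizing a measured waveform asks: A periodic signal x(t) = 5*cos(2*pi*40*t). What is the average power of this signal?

Average power of A*cos(wt) is A^2/2.
P = 5^2 / 2 = 25/2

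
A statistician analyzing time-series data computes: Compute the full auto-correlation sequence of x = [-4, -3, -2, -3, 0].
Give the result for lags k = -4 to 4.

r_xx[k] = sum_m x[m]*x[m+k], indexed from 0, for k = -4 to 4:
  r_xx[-4] = x[4]*x[0] = 0
  r_xx[-3] = x[3]*x[0] + x[4]*x[1] = 12
  r_xx[-2] = x[2]*x[0] + x[3]*x[1] + x[4]*x[2] = 17
  r_xx[-1] = x[1]*x[0] + x[2]*x[1] + x[3]*x[2] + x[4]*x[3] = 24
  r_xx[0] = x[0]*x[0] + x[1]*x[1] + x[2]*x[2] + x[3]*x[3] + x[4]*x[4] = 38
  r_xx[1] = x[0]*x[1] + x[1]*x[2] + x[2]*x[3] + x[3]*x[4] = 24
  r_xx[2] = x[0]*x[2] + x[1]*x[3] + x[2]*x[4] = 17
  r_xx[3] = x[0]*x[3] + x[1]*x[4] = 12
  r_xx[4] = x[0]*x[4] = 0
r_xx = [0, 12, 17, 24, 38, 24, 17, 12, 0]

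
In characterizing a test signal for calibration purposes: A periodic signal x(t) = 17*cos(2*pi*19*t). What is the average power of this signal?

Average power of A*cos(wt) is A^2/2.
P = 17^2 / 2 = 289/2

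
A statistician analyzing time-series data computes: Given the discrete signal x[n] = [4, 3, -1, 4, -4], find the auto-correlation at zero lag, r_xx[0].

The auto-correlation at zero lag r_xx[0] equals the signal energy.
r_xx[0] = sum of x[n]^2 = 4^2 + 3^2 + (-1)^2 + 4^2 + (-4)^2
= 16 + 9 + 1 + 16 + 16 = 58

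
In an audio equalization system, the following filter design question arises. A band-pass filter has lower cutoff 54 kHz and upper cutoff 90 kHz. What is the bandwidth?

Bandwidth = f_high - f_low
= 90 kHz - 54 kHz = 36 kHz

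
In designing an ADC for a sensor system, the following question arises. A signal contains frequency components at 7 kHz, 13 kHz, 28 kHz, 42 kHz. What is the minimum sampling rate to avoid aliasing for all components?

The highest frequency component is f_max = 42 kHz.
Nyquist rate = 2 * f_max = 2 * 42 kHz = 84 kHz.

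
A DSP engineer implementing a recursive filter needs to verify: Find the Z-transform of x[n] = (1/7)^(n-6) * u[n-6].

Time-shifting property: if X(z) = Z{x[n]}, then Z{x[n-d]} = z^(-d) * X(z)
X(z) = z/(z - 1/7) for x[n] = (1/7)^n * u[n]
Z{x[n-6]} = z^(-6) * z/(z - 1/7) = z^(-5)/(z - 1/7)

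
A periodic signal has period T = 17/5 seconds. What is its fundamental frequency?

The fundamental frequency is the reciprocal of the period.
f = 1/T = 1/(17/5) = 5/17 Hz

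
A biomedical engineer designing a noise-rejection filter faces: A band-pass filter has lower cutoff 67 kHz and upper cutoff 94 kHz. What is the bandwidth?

Bandwidth = f_high - f_low
= 94 kHz - 67 kHz = 27 kHz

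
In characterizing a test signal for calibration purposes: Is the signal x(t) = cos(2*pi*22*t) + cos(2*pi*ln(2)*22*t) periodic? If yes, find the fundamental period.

f1 = 22 Hz, f2 = 22*ln(2) Hz
Ratio f2/f1 = ln(2), which is irrational.
Since the frequency ratio is irrational, no common period exists.
The signal is not periodic.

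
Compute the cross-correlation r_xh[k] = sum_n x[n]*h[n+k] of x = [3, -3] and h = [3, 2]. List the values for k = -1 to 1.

Both sequences indexed from 0 and zero outside their support.
Lags with overlap: k = -1 to 1.
  r_xh[-1] = x[1]*h[0] = -9
  r_xh[0] = x[0]*h[0] + x[1]*h[1] = 3
  r_xh[1] = x[0]*h[1] = 6
r_xh = [-9, 3, 6] (for k = -1, ..., 1)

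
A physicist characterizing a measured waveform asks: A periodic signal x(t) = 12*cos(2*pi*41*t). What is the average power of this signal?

Average power of A*cos(wt) is A^2/2.
P = 12^2 / 2 = 144/2 = 72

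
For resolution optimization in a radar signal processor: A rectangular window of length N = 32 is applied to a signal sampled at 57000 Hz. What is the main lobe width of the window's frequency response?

For a rectangular window of length N,
the main lobe width in frequency is 2*f_s/N.
= 2*57000/32 = 7125/2 Hz
This determines the minimum frequency separation for resolving two sinusoids.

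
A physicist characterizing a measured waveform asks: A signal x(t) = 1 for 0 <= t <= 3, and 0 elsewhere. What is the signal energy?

Energy = integral of |x(t)|^2 dt over the signal duration
= 1^2 * 3 = 1 * 3 = 3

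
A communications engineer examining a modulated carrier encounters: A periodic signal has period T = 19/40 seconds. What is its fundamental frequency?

The fundamental frequency is the reciprocal of the period.
f = 1/T = 1/(19/40) = 40/19 Hz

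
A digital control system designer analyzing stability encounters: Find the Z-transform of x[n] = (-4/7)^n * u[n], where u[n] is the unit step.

The Z-transform of a^n * u[n] is z/(z-a) for |z| > |a|.
Here a = -4/7, so X(z) = z/(z - (-4/7)) = 7z/(7z + 4)
ROC: |z| > 4/7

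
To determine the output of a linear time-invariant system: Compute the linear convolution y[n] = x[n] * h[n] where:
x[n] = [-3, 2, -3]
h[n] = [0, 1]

y[n] = sum_k x[k]*h[n-k]. Output length = len(x) + len(h) - 1 = 3 + 2 - 1 = 4.
y[0] = -3*0 = 0
y[1] = 2*0 + -3*1 = -3
y[2] = -3*0 + 2*1 = 2
y[3] = -3*1 = -3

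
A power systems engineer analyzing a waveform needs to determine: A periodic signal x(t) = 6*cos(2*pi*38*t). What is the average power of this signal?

Average power of A*cos(wt) is A^2/2.
P = 6^2 / 2 = 36/2 = 18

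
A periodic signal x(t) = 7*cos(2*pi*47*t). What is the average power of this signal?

Average power of A*cos(wt) is A^2/2.
P = 7^2 / 2 = 49/2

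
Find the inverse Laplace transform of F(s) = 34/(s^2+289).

Standard pair: w/(s^2+w^2) <-> sin(wt)*u(t)
Recognize w^2 = 289, so w = 17; numerator 34 = 2*17.
f(t) = 2*sin(17t)*u(t)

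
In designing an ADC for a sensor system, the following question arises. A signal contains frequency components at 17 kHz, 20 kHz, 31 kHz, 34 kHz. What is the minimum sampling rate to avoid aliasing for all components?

The highest frequency component is f_max = 34 kHz.
Nyquist rate = 2 * f_max = 2 * 34 kHz = 68 kHz.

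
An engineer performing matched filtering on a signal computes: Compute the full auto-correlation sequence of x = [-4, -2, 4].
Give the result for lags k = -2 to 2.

r_xx[k] = sum_m x[m]*x[m+k], indexed from 0, for k = -2 to 2:
  r_xx[-2] = x[2]*x[0] = -16
  r_xx[-1] = x[1]*x[0] + x[2]*x[1] = 0
  r_xx[0] = x[0]*x[0] + x[1]*x[1] + x[2]*x[2] = 36
  r_xx[1] = x[0]*x[1] + x[1]*x[2] = 0
  r_xx[2] = x[0]*x[2] = -16
r_xx = [-16, 0, 36, 0, -16]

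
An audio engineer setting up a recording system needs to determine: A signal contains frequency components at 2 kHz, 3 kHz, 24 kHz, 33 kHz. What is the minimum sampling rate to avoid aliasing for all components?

The highest frequency component is f_max = 33 kHz.
Nyquist rate = 2 * f_max = 2 * 33 kHz = 66 kHz.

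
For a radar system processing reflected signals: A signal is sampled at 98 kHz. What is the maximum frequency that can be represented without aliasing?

The maximum frequency that can be represented without aliasing
is the Nyquist frequency: f_max = f_s / 2 = 98 kHz / 2 = 49 kHz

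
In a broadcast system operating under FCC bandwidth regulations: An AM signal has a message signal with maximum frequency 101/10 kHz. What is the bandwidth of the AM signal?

In AM (double-sideband), the bandwidth is twice the message frequency.
BW = 2 * f_m = 2 * 101/10 kHz = 101/5 kHz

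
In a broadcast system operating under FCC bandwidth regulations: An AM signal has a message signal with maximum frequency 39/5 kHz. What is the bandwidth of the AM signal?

In AM (double-sideband), the bandwidth is twice the message frequency.
BW = 2 * f_m = 2 * 39/5 kHz = 78/5 kHz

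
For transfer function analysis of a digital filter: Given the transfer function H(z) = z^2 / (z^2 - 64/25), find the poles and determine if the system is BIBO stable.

Poles are roots of the denominator: z^2 - 64/25 = 0.
Quadratic formula: z = [-(0) +/- sqrt((0)^2 - 4*(-64/25))] / 2
Discriminant = 0 + 256/25 = 256/25; sqrt = 16/5.
z = (0 +/- 16/5) / 2 => z = 8/5 or z = -8/5.
|p1| = 8/5, |p2| = 8/5.
For BIBO stability, all poles must lie inside the unit circle (|p| < 1).
System is UNSTABLE since at least one |p| >= 1.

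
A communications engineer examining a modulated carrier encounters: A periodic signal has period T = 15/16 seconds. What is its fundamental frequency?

The fundamental frequency is the reciprocal of the period.
f = 1/T = 1/(15/16) = 16/15 Hz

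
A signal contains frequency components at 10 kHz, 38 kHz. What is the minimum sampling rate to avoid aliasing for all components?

The highest frequency component is f_max = 38 kHz.
Nyquist rate = 2 * f_max = 2 * 38 kHz = 76 kHz.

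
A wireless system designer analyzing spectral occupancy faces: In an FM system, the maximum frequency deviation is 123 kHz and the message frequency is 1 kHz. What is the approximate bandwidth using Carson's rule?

Carson's rule: BW = 2*(delta_f + f_m)
= 2*(123 + 1) kHz = 248 kHz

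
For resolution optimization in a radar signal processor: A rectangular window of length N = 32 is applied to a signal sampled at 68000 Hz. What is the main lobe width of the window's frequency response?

For a rectangular window of length N,
the main lobe width in frequency is 2*f_s/N.
= 2*68000/32 = 4250 Hz
This determines the minimum frequency separation for resolving two sinusoids.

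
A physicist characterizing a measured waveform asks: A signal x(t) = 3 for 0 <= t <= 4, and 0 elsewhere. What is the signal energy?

Energy = integral of |x(t)|^2 dt over the signal duration
= 3^2 * 4 = 9 * 4 = 36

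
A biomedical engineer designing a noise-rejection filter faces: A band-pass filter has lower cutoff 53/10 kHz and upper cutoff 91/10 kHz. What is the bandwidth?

Bandwidth = f_high - f_low
= 91/10 kHz - 53/10 kHz = 19/5 kHz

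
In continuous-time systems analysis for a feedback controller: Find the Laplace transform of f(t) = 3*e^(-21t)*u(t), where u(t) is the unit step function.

Standard Laplace transform pair:
e^(-at)*u(t) <-> 1/(s+a)
With a = 21: L{3*e^(-21t)*u(t)} = 3/(s+21), ROC: Re(s) > -21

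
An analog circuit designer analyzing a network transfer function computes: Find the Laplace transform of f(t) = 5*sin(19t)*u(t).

Standard pair: sin(wt)*u(t) <-> w/(s^2+w^2)
With w = 19: L{5*sin(19t)*u(t)} = 95/(s^2+361)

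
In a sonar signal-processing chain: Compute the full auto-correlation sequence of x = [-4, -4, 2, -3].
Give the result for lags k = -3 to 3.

r_xx[k] = sum_m x[m]*x[m+k], indexed from 0, for k = -3 to 3:
  r_xx[-3] = x[3]*x[0] = 12
  r_xx[-2] = x[2]*x[0] + x[3]*x[1] = 4
  r_xx[-1] = x[1]*x[0] + x[2]*x[1] + x[3]*x[2] = 2
  r_xx[0] = x[0]*x[0] + x[1]*x[1] + x[2]*x[2] + x[3]*x[3] = 45
  r_xx[1] = x[0]*x[1] + x[1]*x[2] + x[2]*x[3] = 2
  r_xx[2] = x[0]*x[2] + x[1]*x[3] = 4
  r_xx[3] = x[0]*x[3] = 12
r_xx = [12, 4, 2, 45, 2, 4, 12]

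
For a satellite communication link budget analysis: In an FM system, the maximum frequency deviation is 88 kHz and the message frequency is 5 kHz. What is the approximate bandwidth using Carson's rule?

Carson's rule: BW = 2*(delta_f + f_m)
= 2*(88 + 5) kHz = 186 kHz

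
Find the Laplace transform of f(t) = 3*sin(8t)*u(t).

Standard pair: sin(wt)*u(t) <-> w/(s^2+w^2)
With w = 8: L{3*sin(8t)*u(t)} = 24/(s^2+64)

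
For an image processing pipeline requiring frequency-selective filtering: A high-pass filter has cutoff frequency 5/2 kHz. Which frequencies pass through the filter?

A high-pass filter passes all frequencies above the cutoff frequency 5/2 kHz and attenuates lower frequencies.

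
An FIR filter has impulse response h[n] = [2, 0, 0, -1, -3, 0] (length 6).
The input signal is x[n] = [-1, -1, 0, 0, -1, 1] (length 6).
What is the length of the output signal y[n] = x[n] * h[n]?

For linear convolution, the output length is:
len(y) = len(x) + len(h) - 1 = 6 + 6 - 1 = 11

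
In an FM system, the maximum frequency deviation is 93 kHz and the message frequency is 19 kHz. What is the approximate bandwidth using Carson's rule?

Carson's rule: BW = 2*(delta_f + f_m)
= 2*(93 + 19) kHz = 224 kHz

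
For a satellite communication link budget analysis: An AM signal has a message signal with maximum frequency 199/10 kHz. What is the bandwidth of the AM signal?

In AM (double-sideband), the bandwidth is twice the message frequency.
BW = 2 * f_m = 2 * 199/10 kHz = 199/5 kHz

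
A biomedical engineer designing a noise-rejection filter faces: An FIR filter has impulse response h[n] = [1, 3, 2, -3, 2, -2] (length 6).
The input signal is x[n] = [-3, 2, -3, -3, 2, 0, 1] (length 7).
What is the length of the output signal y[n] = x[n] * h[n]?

For linear convolution, the output length is:
len(y) = len(x) + len(h) - 1 = 7 + 6 - 1 = 12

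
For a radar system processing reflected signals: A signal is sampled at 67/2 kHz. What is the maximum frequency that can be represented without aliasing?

The maximum frequency that can be represented without aliasing
is the Nyquist frequency: f_max = f_s / 2 = 67/2 kHz / 2 = 67/4 kHz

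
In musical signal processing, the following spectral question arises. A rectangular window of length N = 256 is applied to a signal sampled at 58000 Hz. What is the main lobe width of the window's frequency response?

For a rectangular window of length N,
the main lobe width in frequency is 2*f_s/N.
= 2*58000/256 = 3625/8 Hz
This determines the minimum frequency separation for resolving two sinusoids.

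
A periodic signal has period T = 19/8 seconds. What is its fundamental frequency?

The fundamental frequency is the reciprocal of the period.
f = 1/T = 1/(19/8) = 8/19 Hz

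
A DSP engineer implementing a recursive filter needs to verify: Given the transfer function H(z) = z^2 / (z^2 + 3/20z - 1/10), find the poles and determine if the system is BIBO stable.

Poles are roots of the denominator: z^2 + 3/20z - 1/10 = 0.
Quadratic formula: z = [-(3/20) +/- sqrt((3/20)^2 - 4*(-1/10))] / 2
Discriminant = 9/400 + 2/5 = 169/400; sqrt = 13/20.
z = (-3/20 +/- 13/20) / 2 => z = 1/4 or z = -2/5.
|p1| = 2/5, |p2| = 1/4.
For BIBO stability, all poles must lie inside the unit circle (|p| < 1).
System is STABLE since both |p| < 1.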